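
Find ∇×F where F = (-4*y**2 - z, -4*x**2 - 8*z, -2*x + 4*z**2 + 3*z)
(8, 1, -8*x + 8*y)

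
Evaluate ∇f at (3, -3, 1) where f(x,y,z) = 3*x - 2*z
(3, 0, -2)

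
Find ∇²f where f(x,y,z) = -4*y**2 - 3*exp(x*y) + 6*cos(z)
-3*x**2*exp(x*y) - 3*y**2*exp(x*y) - 6*cos(z) - 8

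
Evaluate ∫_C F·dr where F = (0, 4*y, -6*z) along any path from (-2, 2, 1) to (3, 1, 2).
-15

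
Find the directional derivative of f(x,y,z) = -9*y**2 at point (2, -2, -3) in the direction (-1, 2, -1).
12*sqrt(6)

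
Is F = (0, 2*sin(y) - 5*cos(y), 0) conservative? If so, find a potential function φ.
Yes, F is conservative. φ = -5*sin(y) - 2*cos(y)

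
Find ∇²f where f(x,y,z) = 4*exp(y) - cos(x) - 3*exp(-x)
4*exp(y) + cos(x) - 3*exp(-x)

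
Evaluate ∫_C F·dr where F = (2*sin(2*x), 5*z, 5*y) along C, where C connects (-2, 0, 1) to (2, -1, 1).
-5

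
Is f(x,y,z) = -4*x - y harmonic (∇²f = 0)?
Yes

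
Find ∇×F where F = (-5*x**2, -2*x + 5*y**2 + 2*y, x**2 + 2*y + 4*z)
(2, -2*x, -2)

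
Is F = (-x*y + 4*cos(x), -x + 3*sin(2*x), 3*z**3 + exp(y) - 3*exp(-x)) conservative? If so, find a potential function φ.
No, ∇×F = (exp(y), -3*exp(-x), x + 6*cos(2*x) - 1) ≠ 0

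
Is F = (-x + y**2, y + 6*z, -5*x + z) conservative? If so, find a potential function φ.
No, ∇×F = (-6, 5, -2*y) ≠ 0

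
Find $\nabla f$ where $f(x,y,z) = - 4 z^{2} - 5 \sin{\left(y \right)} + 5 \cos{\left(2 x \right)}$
(-10*sin(2*x), -5*cos(y), -8*z)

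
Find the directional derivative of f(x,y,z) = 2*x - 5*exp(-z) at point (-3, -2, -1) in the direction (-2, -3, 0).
-4*sqrt(13)/13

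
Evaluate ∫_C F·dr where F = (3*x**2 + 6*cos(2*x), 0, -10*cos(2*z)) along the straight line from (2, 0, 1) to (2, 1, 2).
-5*sin(4) + 5*sin(2)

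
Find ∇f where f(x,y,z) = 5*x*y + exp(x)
(5*y + exp(x), 5*x, 0)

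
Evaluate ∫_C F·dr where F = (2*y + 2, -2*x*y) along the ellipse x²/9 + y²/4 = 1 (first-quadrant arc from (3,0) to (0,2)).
-14 - 3*pi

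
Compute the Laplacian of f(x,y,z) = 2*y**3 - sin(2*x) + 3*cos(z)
12*y + 4*sin(2*x) - 3*cos(z)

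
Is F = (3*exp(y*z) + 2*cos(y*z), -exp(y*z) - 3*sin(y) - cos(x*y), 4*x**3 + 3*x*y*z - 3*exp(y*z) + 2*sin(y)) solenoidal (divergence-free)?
No, ∇·F = 3*x*y + x*sin(x*y) - 3*y*exp(y*z) - z*exp(y*z) - 3*cos(y)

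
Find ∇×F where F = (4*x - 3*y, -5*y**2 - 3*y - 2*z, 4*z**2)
(2, 0, 3)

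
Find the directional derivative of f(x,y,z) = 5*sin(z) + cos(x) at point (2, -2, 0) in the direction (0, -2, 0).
0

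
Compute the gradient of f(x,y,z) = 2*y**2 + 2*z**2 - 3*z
(0, 4*y, 4*z - 3)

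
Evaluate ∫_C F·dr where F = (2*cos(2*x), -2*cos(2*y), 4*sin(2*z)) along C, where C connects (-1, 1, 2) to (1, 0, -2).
3*sin(2)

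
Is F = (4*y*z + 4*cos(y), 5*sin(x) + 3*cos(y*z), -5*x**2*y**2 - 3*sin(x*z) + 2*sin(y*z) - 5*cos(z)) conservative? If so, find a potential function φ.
No, ∇×F = (-10*x**2*y + 3*y*sin(y*z) + 2*z*cos(y*z), 10*x*y**2 + 4*y + 3*z*cos(x*z), -4*z + 4*sin(y) + 5*cos(x)) ≠ 0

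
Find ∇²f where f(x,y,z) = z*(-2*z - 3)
-4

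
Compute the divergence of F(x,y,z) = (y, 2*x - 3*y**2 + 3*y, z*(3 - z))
-6*y - 2*z + 6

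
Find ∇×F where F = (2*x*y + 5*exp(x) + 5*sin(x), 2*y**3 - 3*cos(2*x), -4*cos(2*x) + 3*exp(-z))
(0, -8*sin(2*x), -2*x + 6*sin(2*x))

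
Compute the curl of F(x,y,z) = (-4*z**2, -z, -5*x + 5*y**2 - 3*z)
(10*y + 1, 5 - 8*z, 0)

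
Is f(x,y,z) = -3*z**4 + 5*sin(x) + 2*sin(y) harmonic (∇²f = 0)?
No, ∇²f = -36*z**2 - 5*sin(x) - 2*sin(y)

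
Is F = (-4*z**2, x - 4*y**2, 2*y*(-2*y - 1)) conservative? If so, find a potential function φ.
No, ∇×F = (-8*y - 2, -8*z, 1) ≠ 0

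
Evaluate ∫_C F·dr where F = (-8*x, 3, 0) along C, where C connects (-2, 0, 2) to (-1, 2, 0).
18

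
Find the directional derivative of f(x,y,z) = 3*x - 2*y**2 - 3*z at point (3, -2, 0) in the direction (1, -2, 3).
-11*sqrt(14)/7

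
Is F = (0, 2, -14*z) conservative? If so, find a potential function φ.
Yes, F is conservative. φ = 2*y - 7*z**2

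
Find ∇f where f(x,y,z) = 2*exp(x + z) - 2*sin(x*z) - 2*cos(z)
(-2*z*cos(x*z) + 2*exp(x + z), 0, -2*x*cos(x*z) + 2*exp(x + z) + 2*sin(z))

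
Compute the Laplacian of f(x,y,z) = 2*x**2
4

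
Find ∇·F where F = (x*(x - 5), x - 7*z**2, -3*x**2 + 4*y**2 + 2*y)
2*x - 5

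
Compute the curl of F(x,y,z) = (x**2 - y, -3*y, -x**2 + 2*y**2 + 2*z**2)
(4*y, 2*x, 1)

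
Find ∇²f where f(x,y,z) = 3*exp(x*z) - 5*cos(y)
3*x**2*exp(x*z) + 3*z**2*exp(x*z) + 5*cos(y)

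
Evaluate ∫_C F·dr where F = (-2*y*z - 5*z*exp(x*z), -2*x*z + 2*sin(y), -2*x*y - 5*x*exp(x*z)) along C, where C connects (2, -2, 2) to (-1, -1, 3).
-22 - 2*cos(1) + 2*cos(2) - 5*exp(-3) + 5*exp(4)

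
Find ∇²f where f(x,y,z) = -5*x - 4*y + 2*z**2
4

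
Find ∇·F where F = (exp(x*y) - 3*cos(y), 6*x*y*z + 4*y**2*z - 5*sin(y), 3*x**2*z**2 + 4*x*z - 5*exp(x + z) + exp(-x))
6*x**2*z + 6*x*z + 4*x + 8*y*z + y*exp(x*y) - 5*exp(x + z) - 5*cos(y)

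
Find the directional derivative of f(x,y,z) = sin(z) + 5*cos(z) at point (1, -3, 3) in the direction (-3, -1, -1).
sqrt(11)*(5*sin(3) - cos(3))/11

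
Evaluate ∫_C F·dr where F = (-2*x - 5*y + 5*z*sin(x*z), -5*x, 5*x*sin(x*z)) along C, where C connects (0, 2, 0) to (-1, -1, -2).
-1 - 5*cos(2)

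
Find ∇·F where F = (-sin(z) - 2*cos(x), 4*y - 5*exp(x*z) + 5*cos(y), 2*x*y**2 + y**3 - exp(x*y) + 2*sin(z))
2*sin(x) - 5*sin(y) + 2*cos(z) + 4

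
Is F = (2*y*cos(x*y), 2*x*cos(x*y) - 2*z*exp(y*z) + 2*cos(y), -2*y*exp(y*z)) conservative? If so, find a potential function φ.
Yes, F is conservative. φ = -2*exp(y*z) + 2*sin(y) + 2*sin(x*y)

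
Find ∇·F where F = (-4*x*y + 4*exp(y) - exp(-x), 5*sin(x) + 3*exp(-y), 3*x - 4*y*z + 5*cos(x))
-8*y - 3*exp(-y) + exp(-x)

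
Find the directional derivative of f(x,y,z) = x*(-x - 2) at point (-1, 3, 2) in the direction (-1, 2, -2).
0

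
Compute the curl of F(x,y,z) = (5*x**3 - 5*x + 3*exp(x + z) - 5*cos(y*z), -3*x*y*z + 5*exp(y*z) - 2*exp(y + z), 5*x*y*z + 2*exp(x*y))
(3*x*y + 5*x*z + 2*x*exp(x*y) - 5*y*exp(y*z) + 2*exp(y + z), -5*y*z - 2*y*exp(x*y) + 5*y*sin(y*z) + 3*exp(x + z), -z*(3*y + 5*sin(y*z)))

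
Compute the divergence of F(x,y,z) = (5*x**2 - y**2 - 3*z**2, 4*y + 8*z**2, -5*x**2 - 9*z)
10*x - 5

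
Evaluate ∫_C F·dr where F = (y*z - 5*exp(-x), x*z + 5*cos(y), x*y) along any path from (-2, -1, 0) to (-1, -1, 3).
-5*exp(2) + 3 + 5*E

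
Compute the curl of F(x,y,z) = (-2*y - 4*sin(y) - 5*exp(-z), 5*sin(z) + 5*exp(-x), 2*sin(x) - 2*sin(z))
(-5*cos(z), -2*cos(x) + 5*exp(-z), 4*cos(y) + 2 - 5*exp(-x))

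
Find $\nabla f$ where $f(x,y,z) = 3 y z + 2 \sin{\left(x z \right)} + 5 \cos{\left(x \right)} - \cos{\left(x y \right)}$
(y*sin(x*y) + 2*z*cos(x*z) - 5*sin(x), x*sin(x*y) + 3*z, 2*x*cos(x*z) + 3*y)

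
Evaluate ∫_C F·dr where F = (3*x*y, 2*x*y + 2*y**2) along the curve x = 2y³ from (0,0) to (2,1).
694/105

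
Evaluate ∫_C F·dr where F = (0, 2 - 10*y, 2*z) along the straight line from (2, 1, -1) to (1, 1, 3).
8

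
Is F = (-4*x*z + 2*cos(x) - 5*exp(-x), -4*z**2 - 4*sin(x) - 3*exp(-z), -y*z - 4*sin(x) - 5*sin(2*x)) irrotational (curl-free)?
No, ∇×F = (7*z - 3*exp(-z), -4*x + 4*cos(x) + 10*cos(2*x), -4*cos(x))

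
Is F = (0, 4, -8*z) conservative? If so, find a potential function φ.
Yes, F is conservative. φ = 4*y - 4*z**2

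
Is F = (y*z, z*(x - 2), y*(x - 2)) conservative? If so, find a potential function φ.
Yes, F is conservative. φ = y*z*(x - 2)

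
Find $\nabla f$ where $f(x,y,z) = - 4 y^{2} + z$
(0, -8*y, 1)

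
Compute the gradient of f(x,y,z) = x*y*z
(y*z, x*z, x*y)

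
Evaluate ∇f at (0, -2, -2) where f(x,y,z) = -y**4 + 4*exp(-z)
(0, 32, -4*exp(2))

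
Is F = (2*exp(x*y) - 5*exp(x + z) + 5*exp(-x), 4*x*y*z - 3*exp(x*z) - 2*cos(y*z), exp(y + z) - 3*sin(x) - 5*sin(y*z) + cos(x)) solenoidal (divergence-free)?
No, ∇·F = ((4*x*z + 2*y*exp(x*y) - 5*y*cos(y*z) + 2*z*sin(y*z) - 5*exp(x + z) + exp(y + z))*exp(x) - 5)*exp(-x)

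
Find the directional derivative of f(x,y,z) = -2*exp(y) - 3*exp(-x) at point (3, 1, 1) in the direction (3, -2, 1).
sqrt(14)*(9 + 4*exp(4))*exp(-3)/14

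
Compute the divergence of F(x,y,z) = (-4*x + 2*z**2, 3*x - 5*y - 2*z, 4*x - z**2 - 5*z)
-2*z - 14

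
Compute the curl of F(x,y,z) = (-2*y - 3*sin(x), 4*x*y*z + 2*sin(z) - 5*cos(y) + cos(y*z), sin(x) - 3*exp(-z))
(-4*x*y + y*sin(y*z) - 2*cos(z), -cos(x), 4*y*z + 2)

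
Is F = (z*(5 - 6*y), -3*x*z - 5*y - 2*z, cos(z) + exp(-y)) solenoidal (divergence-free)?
No, ∇·F = -sin(z) - 5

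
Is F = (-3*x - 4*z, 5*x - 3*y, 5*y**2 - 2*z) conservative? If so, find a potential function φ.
No, ∇×F = (10*y, -4, 5) ≠ 0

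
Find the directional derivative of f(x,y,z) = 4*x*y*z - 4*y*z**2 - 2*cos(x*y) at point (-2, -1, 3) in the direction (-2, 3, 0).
sqrt(13)*(-12 - 8*sin(2)/13)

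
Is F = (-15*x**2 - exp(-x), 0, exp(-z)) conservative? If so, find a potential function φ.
Yes, F is conservative. φ = -5*x**3 - exp(-z) + exp(-x)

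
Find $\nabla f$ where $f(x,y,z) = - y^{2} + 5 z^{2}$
(0, -2*y, 10*z)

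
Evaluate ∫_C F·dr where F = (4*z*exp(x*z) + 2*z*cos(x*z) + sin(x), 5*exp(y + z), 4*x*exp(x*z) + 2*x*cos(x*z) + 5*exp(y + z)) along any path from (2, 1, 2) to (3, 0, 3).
-4*exp(4) + cos(2) + 2*sin(9) - cos(3) - 2*sin(4) + 4*exp(9)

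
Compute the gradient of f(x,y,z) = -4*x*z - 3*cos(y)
(-4*z, 3*sin(y), -4*x)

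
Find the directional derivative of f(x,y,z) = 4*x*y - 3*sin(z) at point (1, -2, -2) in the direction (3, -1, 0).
-14*sqrt(10)/5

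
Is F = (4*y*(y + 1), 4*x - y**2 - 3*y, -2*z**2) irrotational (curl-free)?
No, ∇×F = (0, 0, -8*y)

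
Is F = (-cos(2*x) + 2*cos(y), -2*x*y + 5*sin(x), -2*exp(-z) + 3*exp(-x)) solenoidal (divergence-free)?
No, ∇·F = -2*x + 2*sin(2*x) + 2*exp(-z)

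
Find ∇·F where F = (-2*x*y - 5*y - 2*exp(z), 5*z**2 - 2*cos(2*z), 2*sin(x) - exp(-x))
-2*y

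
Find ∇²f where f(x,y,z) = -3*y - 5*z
0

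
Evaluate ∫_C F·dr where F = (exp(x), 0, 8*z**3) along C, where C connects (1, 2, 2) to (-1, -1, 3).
130 - 2*sinh(1)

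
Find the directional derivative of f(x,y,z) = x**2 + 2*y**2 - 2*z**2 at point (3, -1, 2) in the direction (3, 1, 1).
6*sqrt(11)/11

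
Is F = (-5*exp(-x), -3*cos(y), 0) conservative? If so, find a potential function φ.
Yes, F is conservative. φ = -3*sin(y) + 5*exp(-x)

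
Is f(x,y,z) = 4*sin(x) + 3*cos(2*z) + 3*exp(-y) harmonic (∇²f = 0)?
No, ∇²f = -4*sin(x) - 12*cos(2*z) + 3*exp(-y)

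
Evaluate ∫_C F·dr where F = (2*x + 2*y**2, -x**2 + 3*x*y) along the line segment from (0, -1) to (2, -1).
8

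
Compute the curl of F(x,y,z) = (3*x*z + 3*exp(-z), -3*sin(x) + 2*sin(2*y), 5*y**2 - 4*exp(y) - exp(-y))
(10*y - 4*exp(y) + exp(-y), 3*x - 3*exp(-z), -3*cos(x))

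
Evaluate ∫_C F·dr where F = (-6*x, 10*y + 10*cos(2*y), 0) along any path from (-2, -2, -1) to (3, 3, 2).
5*sin(4) + 5*sin(6) + 10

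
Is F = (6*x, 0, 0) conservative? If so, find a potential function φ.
Yes, F is conservative. φ = 3*x**2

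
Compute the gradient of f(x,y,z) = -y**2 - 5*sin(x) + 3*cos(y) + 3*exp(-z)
(-5*cos(x), -2*y - 3*sin(y), -3*exp(-z))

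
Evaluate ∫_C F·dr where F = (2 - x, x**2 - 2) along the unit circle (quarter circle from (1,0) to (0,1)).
-17/6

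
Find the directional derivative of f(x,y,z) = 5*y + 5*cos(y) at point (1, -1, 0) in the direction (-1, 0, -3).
0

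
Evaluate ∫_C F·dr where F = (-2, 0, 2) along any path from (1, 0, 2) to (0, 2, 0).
-2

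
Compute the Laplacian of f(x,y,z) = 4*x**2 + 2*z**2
12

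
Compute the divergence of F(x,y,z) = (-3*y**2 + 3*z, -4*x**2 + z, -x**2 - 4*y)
0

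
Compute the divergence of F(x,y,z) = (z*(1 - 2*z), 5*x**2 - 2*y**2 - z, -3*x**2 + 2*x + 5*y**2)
-4*y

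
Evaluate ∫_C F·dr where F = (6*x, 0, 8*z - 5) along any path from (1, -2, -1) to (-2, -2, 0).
0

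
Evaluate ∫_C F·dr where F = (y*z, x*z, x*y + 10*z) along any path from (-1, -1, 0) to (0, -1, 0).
0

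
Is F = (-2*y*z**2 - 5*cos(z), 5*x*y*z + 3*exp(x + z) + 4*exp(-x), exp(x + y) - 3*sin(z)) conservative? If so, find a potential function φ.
No, ∇×F = (-5*x*y + exp(x + y) - 3*exp(x + z), -4*y*z - exp(x + y) + 5*sin(z), 5*y*z + 2*z**2 + 3*exp(x + z) - 4*exp(-x)) ≠ 0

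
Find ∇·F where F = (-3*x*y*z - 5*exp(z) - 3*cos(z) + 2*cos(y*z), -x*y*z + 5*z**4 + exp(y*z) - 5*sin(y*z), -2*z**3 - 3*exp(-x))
z*(-x - 3*y - 6*z + exp(y*z) - 5*cos(y*z))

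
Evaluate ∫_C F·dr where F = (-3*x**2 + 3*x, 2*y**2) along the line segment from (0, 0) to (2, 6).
142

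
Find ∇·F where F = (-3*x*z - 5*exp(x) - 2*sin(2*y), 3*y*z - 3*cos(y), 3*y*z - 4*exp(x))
3*y - 5*exp(x) + 3*sin(y)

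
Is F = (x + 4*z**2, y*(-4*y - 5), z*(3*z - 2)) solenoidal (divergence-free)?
No, ∇·F = -8*y + 6*z - 6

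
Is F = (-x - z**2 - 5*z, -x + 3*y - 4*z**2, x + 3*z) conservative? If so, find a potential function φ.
No, ∇×F = (8*z, -2*z - 6, -1) ≠ 0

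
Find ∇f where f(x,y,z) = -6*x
(-6, 0, 0)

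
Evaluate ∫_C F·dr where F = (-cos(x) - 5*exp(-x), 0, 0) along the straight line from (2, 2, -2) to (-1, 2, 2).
-5*exp(-2) + sin(1) + sin(2) + 5*E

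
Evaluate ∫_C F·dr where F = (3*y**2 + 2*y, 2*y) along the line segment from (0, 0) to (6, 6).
288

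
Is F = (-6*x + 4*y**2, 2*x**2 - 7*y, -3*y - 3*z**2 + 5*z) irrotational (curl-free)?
No, ∇×F = (-3, 0, 4*x - 8*y)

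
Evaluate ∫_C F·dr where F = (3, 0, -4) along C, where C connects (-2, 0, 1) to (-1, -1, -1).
11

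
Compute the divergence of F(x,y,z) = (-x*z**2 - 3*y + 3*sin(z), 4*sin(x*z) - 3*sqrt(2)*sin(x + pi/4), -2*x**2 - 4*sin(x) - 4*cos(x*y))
-z**2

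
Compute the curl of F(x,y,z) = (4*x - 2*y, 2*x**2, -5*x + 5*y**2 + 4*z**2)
(10*y, 5, 4*x + 2)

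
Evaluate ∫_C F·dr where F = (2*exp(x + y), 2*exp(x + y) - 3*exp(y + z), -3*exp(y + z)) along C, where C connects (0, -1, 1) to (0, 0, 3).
-3*exp(3) - 2*exp(-1) + 5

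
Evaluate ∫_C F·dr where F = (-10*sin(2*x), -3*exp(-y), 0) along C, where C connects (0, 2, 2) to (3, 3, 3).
-5 - 3*exp(-2) + 3*exp(-3) + 5*cos(6)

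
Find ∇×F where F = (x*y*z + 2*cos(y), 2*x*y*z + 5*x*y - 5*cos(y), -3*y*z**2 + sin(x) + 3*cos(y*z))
(-2*x*y - 3*z**2 - 3*z*sin(y*z), x*y - cos(x), -x*z + 2*y*z + 5*y + 2*sin(y))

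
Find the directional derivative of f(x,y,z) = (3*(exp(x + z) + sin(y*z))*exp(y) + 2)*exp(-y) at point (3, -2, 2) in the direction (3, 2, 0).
sqrt(13)*(-4*exp(2) + 12*cos(4) + 9*exp(5))/13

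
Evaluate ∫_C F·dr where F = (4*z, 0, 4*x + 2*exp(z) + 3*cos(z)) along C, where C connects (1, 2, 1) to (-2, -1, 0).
-2*E - 3*sin(1) - 2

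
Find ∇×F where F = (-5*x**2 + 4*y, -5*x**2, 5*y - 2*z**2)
(5, 0, -10*x - 4)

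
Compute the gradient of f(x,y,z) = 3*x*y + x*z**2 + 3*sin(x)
(3*y + z**2 + 3*cos(x), 3*x, 2*x*z)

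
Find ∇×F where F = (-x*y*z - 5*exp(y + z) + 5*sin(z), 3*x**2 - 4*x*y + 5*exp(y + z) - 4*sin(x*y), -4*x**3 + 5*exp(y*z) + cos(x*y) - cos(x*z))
(-x*sin(x*y) + 5*z*exp(y*z) - 5*exp(y + z), 12*x**2 - x*y + y*sin(x*y) - z*sin(x*z) - 5*exp(y + z) + 5*cos(z), x*z + 6*x - 4*y*cos(x*y) - 4*y + 5*exp(y + z))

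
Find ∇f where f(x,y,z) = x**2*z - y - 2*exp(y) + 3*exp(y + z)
(2*x*z, -2*exp(y) + 3*exp(y + z) - 1, x**2 + 3*exp(y + z))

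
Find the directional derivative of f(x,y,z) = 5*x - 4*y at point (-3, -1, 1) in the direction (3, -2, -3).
23*sqrt(22)/22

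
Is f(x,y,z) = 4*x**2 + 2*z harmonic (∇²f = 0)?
No, ∇²f = 8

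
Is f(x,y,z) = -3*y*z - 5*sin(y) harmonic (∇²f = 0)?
No, ∇²f = 5*sin(y)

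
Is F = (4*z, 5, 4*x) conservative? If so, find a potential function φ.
Yes, F is conservative. φ = 4*x*z + 5*y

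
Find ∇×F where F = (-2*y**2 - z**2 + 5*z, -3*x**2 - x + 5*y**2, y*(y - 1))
(2*y - 1, 5 - 2*z, -6*x + 4*y - 1)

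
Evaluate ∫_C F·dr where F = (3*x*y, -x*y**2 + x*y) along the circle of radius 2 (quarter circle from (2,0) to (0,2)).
-16/3 - pi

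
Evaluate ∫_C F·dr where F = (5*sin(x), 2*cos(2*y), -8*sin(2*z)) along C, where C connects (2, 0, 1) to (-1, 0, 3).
-5*cos(1) + cos(2) + 4*cos(6)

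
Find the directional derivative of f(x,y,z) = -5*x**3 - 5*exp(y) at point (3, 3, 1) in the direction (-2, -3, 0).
15*sqrt(13)*(18 + exp(3))/13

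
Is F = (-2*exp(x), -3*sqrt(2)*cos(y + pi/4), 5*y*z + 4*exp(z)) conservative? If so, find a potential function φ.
No, ∇×F = (5*z, 0, 0) ≠ 0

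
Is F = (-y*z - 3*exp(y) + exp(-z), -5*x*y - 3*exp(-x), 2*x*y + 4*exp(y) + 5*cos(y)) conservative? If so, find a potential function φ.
No, ∇×F = (2*x + 4*exp(y) - 5*sin(y), -3*y - exp(-z), -5*y + z + 3*exp(y) + 3*exp(-x)) ≠ 0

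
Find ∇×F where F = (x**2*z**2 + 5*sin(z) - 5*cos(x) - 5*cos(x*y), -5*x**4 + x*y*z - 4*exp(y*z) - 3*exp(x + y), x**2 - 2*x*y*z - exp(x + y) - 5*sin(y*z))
(-x*y - 2*x*z + 4*y*exp(y*z) - 5*z*cos(y*z) - exp(x + y), 2*x**2*z - 2*x + 2*y*z + exp(x + y) + 5*cos(z), -20*x**3 - 5*x*sin(x*y) + y*z - 3*exp(x + y))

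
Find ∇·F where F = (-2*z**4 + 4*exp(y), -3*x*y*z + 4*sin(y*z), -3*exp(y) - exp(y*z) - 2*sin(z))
-3*x*z - y*exp(y*z) + 4*z*cos(y*z) - 2*cos(z)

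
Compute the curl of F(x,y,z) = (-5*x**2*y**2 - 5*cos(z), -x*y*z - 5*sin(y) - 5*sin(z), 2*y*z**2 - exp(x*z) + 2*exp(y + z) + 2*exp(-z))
(x*y + 2*z**2 + 2*exp(y + z) + 5*cos(z), z*exp(x*z) + 5*sin(z), y*(10*x**2 - z))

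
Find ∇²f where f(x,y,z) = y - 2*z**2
-4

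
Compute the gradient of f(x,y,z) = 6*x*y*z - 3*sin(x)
(6*y*z - 3*cos(x), 6*x*z, 6*x*y)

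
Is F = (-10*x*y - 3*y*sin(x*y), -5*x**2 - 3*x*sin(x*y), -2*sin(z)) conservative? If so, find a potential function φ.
Yes, F is conservative. φ = -5*x**2*y + 2*cos(z) + 3*cos(x*y)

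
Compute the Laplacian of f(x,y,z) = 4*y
0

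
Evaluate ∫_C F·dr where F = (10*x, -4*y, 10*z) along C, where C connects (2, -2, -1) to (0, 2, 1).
-20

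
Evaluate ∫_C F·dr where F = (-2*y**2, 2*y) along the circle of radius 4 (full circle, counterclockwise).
0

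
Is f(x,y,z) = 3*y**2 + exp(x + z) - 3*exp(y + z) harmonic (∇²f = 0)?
No, ∇²f = 2*exp(x + z) - 6*exp(y + z) + 6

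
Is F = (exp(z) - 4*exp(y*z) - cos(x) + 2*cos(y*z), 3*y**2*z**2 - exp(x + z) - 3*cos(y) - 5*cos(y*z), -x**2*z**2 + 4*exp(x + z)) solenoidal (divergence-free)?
No, ∇·F = -2*x**2*z + 6*y*z**2 + 5*z*sin(y*z) + 4*exp(x + z) + sin(x) + 3*sin(y)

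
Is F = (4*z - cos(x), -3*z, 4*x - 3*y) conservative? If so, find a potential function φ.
Yes, F is conservative. φ = 4*x*z - 3*y*z - sin(x)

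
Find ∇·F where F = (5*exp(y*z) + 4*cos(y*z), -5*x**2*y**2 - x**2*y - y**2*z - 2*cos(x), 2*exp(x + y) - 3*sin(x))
-10*x**2*y - x**2 - 2*y*z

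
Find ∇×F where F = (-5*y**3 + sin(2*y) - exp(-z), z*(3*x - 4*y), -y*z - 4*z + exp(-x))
(-3*x + 4*y - z, exp(-z) + exp(-x), 15*y**2 + 3*z - 2*cos(2*y))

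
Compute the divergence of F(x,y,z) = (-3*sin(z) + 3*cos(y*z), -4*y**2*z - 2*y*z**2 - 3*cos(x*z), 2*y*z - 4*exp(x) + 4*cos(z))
-8*y*z + 2*y - 2*z**2 - 4*sin(z)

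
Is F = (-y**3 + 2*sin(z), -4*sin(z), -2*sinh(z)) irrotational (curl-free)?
No, ∇×F = (4*cos(z), 2*cos(z), 3*y**2)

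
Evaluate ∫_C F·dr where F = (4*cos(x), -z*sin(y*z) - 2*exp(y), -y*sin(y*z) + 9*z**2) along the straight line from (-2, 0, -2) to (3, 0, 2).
4*sin(3) + 4*sin(2) + 48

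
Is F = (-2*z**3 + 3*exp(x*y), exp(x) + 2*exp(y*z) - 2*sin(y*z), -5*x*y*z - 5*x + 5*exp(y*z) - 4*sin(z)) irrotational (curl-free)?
No, ∇×F = (-5*x*z - 2*y*exp(y*z) + 2*y*cos(y*z) + 5*z*exp(y*z), 5*y*z - 6*z**2 + 5, -3*x*exp(x*y) + exp(x))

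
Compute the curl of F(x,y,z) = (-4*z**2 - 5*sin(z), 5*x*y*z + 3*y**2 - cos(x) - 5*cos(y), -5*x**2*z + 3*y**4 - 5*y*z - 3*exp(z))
(-5*x*y + 12*y**3 - 5*z, 10*x*z - 8*z - 5*cos(z), 5*y*z + sin(x))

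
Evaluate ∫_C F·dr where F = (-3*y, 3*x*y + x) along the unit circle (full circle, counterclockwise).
4*pi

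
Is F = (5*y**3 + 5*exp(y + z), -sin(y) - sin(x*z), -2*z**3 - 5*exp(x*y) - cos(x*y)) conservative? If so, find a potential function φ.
No, ∇×F = (x*(-5*exp(x*y) + sin(x*y) + cos(x*z)), 5*y*exp(x*y) - y*sin(x*y) + 5*exp(y + z), -15*y**2 - z*cos(x*z) - 5*exp(y + z)) ≠ 0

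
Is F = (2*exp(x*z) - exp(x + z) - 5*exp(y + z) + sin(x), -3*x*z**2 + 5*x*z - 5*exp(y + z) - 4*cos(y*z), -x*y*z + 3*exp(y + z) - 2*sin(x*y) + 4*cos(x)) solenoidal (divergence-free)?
No, ∇·F = -x*y + 2*z*exp(x*z) + 4*z*sin(y*z) - exp(x + z) - 2*exp(y + z) + cos(x)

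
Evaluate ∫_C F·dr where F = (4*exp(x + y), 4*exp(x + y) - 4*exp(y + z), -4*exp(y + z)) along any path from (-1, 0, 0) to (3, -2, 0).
-4*exp(-1) - 4*exp(-2) + 4 + 4*E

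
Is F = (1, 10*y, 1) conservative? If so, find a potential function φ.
Yes, F is conservative. φ = x + 5*y**2 + z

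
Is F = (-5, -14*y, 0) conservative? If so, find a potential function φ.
Yes, F is conservative. φ = -5*x - 7*y**2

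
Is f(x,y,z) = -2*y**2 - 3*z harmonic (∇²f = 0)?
No, ∇²f = -4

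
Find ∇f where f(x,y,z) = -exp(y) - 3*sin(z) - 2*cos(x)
(2*sin(x), -exp(y), -3*cos(z))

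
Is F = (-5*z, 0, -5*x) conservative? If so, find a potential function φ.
Yes, F is conservative. φ = -5*x*z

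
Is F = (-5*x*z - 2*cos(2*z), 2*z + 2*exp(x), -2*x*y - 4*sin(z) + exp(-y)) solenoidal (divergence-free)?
No, ∇·F = -5*z - 4*cos(z)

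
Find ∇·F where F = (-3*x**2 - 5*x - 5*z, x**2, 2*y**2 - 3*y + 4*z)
-6*x - 1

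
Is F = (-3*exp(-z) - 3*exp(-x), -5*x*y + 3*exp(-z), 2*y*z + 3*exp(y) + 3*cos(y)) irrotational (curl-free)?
No, ∇×F = (2*z + 3*exp(y) - 3*sin(y) + 3*exp(-z), 3*exp(-z), -5*y)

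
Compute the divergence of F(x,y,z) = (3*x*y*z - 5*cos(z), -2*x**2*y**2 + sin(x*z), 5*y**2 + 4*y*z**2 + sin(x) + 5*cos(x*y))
y*(-4*x**2 + 11*z)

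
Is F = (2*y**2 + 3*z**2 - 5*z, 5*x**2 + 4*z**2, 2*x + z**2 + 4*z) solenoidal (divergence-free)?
No, ∇·F = 2*z + 4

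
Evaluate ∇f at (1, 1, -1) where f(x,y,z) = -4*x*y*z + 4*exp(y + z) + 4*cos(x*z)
(4 - 4*sin(1), 8, 4*sin(1))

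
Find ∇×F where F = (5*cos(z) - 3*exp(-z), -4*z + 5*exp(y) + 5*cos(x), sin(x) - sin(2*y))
(4 - 2*cos(2*y), -5*sin(z) - cos(x) + 3*exp(-z), -5*sin(x))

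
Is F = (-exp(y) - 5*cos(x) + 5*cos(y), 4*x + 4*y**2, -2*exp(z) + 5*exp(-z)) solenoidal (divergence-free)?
No, ∇·F = 8*y - 2*exp(z) + 5*sin(x) - 5*exp(-z)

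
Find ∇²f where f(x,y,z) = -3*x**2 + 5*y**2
4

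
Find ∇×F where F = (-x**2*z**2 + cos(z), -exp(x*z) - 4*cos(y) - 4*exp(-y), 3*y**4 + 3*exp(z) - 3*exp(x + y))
(x*exp(x*z) + 12*y**3 - 3*exp(x + y), -2*x**2*z + 3*exp(x + y) - sin(z), -z*exp(x*z))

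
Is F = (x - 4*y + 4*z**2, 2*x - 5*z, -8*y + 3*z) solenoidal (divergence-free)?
No, ∇·F = 4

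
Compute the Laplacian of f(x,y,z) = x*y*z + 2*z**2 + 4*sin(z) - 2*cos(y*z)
2*y**2*cos(y*z) + 2*z**2*cos(y*z) - 4*sin(z) + 4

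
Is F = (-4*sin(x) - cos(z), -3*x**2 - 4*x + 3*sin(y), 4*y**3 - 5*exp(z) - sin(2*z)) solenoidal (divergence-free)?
No, ∇·F = -5*exp(z) - 4*cos(x) + 3*cos(y) - 2*cos(2*z)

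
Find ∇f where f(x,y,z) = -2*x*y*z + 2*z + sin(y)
(-2*y*z, -2*x*z + cos(y), -2*x*y + 2)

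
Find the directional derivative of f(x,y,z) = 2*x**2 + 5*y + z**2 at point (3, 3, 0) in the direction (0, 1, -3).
sqrt(10)/2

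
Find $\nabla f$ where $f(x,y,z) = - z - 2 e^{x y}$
(-2*y*exp(x*y), -2*x*exp(x*y), -1)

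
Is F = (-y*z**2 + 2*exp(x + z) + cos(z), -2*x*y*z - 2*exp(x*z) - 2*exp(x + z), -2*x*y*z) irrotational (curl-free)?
No, ∇×F = (2*x*y - 2*x*z + 2*x*exp(x*z) + 2*exp(x + z), 2*exp(x + z) - sin(z), -2*y*z + z**2 - 2*z*exp(x*z) - 2*exp(x + z))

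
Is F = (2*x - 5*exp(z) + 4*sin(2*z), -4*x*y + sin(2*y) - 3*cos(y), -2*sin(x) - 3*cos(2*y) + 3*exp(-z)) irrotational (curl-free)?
No, ∇×F = (6*sin(2*y), -5*exp(z) + 2*cos(x) + 8*cos(2*z), -4*y)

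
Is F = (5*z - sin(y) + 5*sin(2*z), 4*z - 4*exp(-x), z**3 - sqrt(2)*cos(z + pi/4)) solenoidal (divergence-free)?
No, ∇·F = 3*z**2 + sqrt(2)*sin(z + pi/4)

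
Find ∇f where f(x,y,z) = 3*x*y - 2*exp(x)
(3*y - 2*exp(x), 3*x, 0)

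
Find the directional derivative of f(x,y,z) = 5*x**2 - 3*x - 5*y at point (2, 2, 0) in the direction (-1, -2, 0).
-7*sqrt(5)/5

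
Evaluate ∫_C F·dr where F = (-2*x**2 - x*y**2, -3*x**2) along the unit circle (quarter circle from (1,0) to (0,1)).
-13/12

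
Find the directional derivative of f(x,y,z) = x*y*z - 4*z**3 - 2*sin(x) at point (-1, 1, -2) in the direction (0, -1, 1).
-51*sqrt(2)/2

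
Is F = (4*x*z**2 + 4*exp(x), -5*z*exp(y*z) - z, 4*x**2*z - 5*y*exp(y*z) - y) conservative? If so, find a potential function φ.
Yes, F is conservative. φ = 2*x**2*z**2 - y*z + 4*exp(x) - 5*exp(y*z)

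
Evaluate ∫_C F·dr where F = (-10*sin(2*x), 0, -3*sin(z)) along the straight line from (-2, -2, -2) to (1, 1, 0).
2*cos(2) + 3 - 5*cos(4)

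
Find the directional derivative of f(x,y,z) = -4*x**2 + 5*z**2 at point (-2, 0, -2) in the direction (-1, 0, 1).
-18*sqrt(2)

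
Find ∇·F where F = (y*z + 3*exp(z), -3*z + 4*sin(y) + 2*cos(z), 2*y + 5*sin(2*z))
4*cos(y) + 10*cos(2*z)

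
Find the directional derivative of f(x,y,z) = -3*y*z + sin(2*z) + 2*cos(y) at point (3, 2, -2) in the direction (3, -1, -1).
2*sqrt(11)*(-cos(4) + sin(2))/11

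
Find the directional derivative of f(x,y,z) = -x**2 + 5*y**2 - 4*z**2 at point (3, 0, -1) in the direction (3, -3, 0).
-3*sqrt(2)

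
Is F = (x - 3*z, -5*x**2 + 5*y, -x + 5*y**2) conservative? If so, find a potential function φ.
No, ∇×F = (10*y, -2, -10*x) ≠ 0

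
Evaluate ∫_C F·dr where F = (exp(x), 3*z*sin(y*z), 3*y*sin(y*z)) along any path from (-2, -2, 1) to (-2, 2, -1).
0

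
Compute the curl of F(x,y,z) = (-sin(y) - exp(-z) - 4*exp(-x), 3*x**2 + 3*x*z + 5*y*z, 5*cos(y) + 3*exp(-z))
(-3*x - 5*y - 5*sin(y), exp(-z), 6*x + 3*z + cos(y))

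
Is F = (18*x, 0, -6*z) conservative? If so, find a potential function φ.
Yes, F is conservative. φ = 9*x**2 - 3*z**2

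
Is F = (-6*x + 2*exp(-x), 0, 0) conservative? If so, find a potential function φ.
Yes, F is conservative. φ = -3*x**2 - 2*exp(-x)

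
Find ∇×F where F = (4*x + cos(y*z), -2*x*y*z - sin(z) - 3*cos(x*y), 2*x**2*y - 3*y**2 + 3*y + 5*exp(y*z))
(2*x**2 + 2*x*y - 6*y + 5*z*exp(y*z) + cos(z) + 3, -y*(4*x + sin(y*z)), -2*y*z + 3*y*sin(x*y) + z*sin(y*z))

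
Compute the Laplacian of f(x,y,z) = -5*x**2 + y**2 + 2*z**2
-4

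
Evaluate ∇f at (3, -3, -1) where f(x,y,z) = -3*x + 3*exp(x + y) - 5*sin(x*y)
(15*cos(9), 3 - 15*cos(9), 0)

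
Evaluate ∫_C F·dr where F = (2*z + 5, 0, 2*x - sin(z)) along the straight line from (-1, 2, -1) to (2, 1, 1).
17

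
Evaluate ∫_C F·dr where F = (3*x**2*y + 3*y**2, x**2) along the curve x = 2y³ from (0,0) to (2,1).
398/35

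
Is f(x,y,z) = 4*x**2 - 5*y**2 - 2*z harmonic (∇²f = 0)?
No, ∇²f = -2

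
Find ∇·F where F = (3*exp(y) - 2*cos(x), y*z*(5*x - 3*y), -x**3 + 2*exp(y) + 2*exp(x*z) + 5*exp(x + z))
5*x*z + 2*x*exp(x*z) - 6*y*z + 5*exp(x + z) + 2*sin(x)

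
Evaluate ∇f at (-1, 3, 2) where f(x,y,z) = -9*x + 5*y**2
(-9, 30, 0)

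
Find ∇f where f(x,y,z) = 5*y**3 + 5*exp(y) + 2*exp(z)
(0, 15*y**2 + 5*exp(y), 2*exp(z))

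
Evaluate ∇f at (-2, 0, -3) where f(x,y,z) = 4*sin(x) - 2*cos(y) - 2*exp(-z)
(4*cos(2), 0, 2*exp(3))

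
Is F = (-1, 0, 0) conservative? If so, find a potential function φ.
Yes, F is conservative. φ = -x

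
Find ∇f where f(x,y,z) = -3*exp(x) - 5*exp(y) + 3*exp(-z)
(-3*exp(x), -5*exp(y), -3*exp(-z))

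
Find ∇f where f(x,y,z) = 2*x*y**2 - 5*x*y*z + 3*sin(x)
(2*y**2 - 5*y*z + 3*cos(x), x*(4*y - 5*z), -5*x*y)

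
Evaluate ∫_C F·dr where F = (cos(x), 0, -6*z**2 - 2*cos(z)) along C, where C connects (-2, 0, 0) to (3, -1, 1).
-2 - 2*sin(1) + sin(3) + sin(2)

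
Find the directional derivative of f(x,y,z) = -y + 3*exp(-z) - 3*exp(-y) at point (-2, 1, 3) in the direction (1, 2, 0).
2*sqrt(5)*(3 - E)*exp(-1)/5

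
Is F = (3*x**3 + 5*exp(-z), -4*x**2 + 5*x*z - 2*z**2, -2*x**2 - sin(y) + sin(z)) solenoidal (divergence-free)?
No, ∇·F = 9*x**2 + cos(z)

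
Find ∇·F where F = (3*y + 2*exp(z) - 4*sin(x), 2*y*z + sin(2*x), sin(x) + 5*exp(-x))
2*z - 4*cos(x)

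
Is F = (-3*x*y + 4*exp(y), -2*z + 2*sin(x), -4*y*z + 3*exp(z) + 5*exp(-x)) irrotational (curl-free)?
No, ∇×F = (2 - 4*z, 5*exp(-x), 3*x - 4*exp(y) + 2*cos(x))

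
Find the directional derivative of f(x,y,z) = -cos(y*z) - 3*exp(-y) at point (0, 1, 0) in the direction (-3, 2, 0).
6*sqrt(13)*exp(-1)/13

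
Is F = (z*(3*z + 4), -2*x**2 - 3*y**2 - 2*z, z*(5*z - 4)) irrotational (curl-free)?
No, ∇×F = (2, 6*z + 4, -4*x)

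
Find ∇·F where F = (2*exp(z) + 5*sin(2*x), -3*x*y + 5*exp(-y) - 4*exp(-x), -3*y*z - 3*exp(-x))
-3*x - 3*y + 10*cos(2*x) - 5*exp(-y)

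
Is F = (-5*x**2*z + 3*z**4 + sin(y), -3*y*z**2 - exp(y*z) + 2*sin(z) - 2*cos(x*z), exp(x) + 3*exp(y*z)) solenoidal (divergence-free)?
No, ∇·F = -10*x*z + 3*y*exp(y*z) - 3*z**2 - z*exp(y*z)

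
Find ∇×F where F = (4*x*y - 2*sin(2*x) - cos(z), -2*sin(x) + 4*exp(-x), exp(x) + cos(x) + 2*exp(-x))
(0, -exp(x) + sin(x) + sin(z) + 2*exp(-x), -4*x - 2*cos(x) - 4*exp(-x))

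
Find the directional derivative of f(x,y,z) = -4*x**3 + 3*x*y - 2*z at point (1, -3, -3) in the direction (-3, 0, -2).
67*sqrt(13)/13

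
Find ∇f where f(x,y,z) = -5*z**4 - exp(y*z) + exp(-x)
(-exp(-x), -z*exp(y*z), -y*exp(y*z) - 20*z**3)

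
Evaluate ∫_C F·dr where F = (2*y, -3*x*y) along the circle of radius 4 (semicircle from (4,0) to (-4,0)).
-128 - 16*pi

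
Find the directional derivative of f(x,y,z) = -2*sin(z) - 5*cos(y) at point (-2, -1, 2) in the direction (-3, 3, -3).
sqrt(3)*(-5*sin(1) + 2*cos(2))/3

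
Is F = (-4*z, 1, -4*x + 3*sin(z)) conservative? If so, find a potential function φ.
Yes, F is conservative. φ = -4*x*z + y - 3*cos(z)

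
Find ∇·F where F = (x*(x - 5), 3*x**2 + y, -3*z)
2*x - 7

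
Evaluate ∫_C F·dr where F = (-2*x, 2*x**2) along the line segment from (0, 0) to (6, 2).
12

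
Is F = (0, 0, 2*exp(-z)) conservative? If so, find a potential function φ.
Yes, F is conservative. φ = -2*exp(-z)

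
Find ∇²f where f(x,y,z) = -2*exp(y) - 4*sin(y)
-2*exp(y) + 4*sin(y)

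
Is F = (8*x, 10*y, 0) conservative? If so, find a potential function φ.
Yes, F is conservative. φ = 4*x**2 + 5*y**2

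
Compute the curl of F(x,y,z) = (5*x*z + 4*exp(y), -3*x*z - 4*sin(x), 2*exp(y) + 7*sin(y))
(3*x + 2*exp(y) + 7*cos(y), 5*x, -3*z - 4*exp(y) - 4*cos(x))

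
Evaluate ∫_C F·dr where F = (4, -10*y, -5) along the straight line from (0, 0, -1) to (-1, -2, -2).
-19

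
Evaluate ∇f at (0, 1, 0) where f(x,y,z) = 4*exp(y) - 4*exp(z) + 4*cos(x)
(0, 4*E, -4)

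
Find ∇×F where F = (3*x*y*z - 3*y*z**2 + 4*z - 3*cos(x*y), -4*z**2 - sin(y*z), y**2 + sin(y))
(y*cos(y*z) + 2*y + 8*z + cos(y), 3*x*y - 6*y*z + 4, -3*x*z - 3*x*sin(x*y) + 3*z**2)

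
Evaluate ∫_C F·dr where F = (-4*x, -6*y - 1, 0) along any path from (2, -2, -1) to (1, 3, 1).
-14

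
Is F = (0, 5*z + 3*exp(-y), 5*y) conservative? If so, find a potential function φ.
Yes, F is conservative. φ = 5*y*z - 3*exp(-y)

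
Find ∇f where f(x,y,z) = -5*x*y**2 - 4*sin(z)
(-5*y**2, -10*x*y, -4*cos(z))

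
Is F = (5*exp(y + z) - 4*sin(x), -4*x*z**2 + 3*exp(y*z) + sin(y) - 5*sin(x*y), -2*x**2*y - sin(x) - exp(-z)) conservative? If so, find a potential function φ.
No, ∇×F = (-2*x**2 + 8*x*z - 3*y*exp(y*z), 4*x*y + 5*exp(y + z) + cos(x), -5*y*cos(x*y) - 4*z**2 - 5*exp(y + z)) ≠ 0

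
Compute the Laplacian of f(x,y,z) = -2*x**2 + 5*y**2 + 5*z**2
16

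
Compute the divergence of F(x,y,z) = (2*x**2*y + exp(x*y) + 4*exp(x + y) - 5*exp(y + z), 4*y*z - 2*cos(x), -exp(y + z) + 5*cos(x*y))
4*x*y + y*exp(x*y) + 4*z + 4*exp(x + y) - exp(y + z)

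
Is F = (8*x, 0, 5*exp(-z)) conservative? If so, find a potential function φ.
Yes, F is conservative. φ = 4*x**2 - 5*exp(-z)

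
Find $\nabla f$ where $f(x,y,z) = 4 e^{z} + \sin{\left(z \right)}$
(0, 0, 4*exp(z) + cos(z))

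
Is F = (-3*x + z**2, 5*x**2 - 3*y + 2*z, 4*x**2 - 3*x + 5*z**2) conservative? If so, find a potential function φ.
No, ∇×F = (-2, -8*x + 2*z + 3, 10*x) ≠ 0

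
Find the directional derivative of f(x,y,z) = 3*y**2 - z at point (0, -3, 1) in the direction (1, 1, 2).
-10*sqrt(6)/3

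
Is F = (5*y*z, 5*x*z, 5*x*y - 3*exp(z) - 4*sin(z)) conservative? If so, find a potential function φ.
Yes, F is conservative. φ = 5*x*y*z - 3*exp(z) + 4*cos(z)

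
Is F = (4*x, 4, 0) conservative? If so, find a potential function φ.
Yes, F is conservative. φ = 2*x**2 + 4*y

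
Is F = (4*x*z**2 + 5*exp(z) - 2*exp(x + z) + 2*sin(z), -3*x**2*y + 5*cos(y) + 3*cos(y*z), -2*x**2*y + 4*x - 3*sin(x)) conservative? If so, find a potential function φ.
No, ∇×F = (-2*x**2 + 3*y*sin(y*z), 4*x*y + 8*x*z + 5*exp(z) - 2*exp(x + z) + 3*cos(x) + 2*cos(z) - 4, -6*x*y) ≠ 0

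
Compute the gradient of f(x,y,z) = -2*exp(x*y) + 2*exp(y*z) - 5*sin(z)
(-2*y*exp(x*y), -2*x*exp(x*y) + 2*z*exp(y*z), 2*y*exp(y*z) - 5*cos(z))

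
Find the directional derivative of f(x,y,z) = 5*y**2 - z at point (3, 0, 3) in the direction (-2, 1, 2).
-2/3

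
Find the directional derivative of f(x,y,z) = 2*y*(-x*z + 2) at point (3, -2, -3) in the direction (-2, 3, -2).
66*sqrt(17)/17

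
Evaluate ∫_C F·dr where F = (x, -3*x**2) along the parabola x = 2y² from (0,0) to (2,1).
-2/5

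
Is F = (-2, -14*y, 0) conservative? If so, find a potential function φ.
Yes, F is conservative. φ = -2*x - 7*y**2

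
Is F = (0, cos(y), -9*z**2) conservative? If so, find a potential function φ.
Yes, F is conservative. φ = -3*z**3 + sin(y)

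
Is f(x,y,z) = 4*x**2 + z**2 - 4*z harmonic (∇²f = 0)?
No, ∇²f = 10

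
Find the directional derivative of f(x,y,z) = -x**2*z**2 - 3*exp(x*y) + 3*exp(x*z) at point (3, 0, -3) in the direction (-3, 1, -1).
sqrt(11)*(18/11 + 9*exp(9))*exp(-9)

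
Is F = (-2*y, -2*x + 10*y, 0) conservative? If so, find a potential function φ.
Yes, F is conservative. φ = y*(-2*x + 5*y)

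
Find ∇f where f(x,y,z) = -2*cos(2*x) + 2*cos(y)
(4*sin(2*x), -2*sin(y), 0)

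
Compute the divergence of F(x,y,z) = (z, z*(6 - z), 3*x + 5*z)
5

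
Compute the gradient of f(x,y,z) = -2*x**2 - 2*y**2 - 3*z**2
(-4*x, -4*y, -6*z)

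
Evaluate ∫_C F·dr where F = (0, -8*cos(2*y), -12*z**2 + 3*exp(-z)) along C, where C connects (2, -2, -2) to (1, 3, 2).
-64 - 3*exp(-2) - 4*sin(6) - 4*sin(4) + 3*exp(2)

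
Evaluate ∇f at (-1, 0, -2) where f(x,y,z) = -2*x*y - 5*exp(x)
(-5*exp(-1), 2, 0)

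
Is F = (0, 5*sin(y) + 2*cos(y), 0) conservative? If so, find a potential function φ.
Yes, F is conservative. φ = 2*sin(y) - 5*cos(y)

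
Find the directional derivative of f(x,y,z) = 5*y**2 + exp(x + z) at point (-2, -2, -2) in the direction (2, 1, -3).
sqrt(14)*(-20*exp(4) - 1)*exp(-4)/14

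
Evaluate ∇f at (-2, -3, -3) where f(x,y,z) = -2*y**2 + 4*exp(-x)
(-4*exp(2), 12, 0)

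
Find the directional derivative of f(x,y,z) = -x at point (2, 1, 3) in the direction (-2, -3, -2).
2*sqrt(17)/17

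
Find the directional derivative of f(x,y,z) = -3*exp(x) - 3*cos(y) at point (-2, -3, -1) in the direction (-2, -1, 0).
3*sqrt(5)*(exp(2)*sin(3) + 2)*exp(-2)/5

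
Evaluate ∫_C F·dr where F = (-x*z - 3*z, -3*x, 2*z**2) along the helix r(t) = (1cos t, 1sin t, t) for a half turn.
pi*(15 + 8*pi**2)/12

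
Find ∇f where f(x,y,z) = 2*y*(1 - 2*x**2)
(-8*x*y, 2 - 4*x**2, 0)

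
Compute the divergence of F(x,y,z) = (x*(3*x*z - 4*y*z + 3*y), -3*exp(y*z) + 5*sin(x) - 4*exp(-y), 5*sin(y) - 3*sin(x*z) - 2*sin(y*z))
6*x*z - 3*x*cos(x*z) - 4*y*z - 2*y*cos(y*z) + 3*y - 3*z*exp(y*z) + 4*exp(-y)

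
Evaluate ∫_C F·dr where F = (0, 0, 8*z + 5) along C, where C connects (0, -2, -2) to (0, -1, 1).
3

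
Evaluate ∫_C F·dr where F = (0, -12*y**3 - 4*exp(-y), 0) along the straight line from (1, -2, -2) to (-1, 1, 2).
-4*exp(2) + 4*exp(-1) + 45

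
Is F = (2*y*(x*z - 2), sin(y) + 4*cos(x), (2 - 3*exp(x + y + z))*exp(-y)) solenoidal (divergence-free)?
No, ∇·F = 2*y*z - 3*exp(x + z) + cos(y)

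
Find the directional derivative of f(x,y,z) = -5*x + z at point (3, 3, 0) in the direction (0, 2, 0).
0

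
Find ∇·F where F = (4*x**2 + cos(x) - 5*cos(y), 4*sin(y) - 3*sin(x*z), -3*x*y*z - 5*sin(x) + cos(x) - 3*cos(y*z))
-3*x*y + 8*x + 3*y*sin(y*z) - sin(x) + 4*cos(y)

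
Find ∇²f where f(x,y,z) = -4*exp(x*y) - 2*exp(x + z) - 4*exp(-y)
-4*x**2*exp(x*y) - 4*y**2*exp(x*y) - 4*exp(x + z) - 4*exp(-y)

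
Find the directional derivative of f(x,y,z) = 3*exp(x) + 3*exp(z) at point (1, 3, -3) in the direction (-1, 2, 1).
sqrt(6)*(1 - exp(4))*exp(-3)/2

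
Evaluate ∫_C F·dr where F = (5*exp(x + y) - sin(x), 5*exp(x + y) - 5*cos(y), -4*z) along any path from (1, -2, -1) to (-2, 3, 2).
-6 - 5*sin(2) - 5*exp(-1) - 5*sin(3) - cos(1) + cos(2) + 5*E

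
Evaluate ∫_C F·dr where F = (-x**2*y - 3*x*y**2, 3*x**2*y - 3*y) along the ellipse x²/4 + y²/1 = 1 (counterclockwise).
2*pi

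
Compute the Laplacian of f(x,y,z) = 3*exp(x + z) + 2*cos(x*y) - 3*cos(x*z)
-2*x**2*cos(x*y) + 3*x**2*cos(x*z) - 2*y**2*cos(x*y) + 3*z**2*cos(x*z) + 6*exp(x + z)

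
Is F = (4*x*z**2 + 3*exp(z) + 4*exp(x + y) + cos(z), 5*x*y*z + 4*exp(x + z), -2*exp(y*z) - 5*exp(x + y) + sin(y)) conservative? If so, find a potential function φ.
No, ∇×F = (-5*x*y - 2*z*exp(y*z) - 5*exp(x + y) - 4*exp(x + z) + cos(y), 8*x*z + 3*exp(z) + 5*exp(x + y) - sin(z), 5*y*z - 4*exp(x + y) + 4*exp(x + z)) ≠ 0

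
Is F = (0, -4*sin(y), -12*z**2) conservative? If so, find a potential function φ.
Yes, F is conservative. φ = -4*z**3 + 4*cos(y)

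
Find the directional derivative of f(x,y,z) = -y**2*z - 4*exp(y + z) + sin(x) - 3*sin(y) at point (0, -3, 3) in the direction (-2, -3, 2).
sqrt(17)*(-70 + 9*cos(3))/17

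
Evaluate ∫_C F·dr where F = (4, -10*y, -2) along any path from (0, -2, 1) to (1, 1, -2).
25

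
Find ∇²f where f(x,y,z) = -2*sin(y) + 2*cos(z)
2*sin(y) - 2*cos(z)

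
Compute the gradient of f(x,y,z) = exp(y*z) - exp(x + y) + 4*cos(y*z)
(-exp(x + y), z*exp(y*z) - 4*z*sin(y*z) - exp(x + y), y*(exp(y*z) - 4*sin(y*z)))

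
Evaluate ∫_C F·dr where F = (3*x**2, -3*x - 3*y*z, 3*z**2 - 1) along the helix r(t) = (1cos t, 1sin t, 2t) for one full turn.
-4*pi + 64*pi**3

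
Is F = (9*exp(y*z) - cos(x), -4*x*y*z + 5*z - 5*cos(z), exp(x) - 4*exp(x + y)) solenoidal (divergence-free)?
No, ∇·F = -4*x*z + sin(x)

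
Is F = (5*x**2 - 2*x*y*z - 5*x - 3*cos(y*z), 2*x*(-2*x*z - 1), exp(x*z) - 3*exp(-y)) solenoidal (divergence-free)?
No, ∇·F = x*exp(x*z) + 10*x - 2*y*z - 5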